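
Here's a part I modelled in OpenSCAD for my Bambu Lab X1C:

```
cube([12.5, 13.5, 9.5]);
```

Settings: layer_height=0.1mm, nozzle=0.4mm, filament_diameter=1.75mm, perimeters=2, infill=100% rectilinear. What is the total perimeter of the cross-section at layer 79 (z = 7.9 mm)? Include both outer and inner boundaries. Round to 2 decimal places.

52.00 mm

At z = 7.9 mm: the cube is present — its section is the full 12.5×13.5 rectangle (perimeter 52.00 mm). Overall, the cross-section is a single solid region. Total boundary length (outer) = 52.00 mm.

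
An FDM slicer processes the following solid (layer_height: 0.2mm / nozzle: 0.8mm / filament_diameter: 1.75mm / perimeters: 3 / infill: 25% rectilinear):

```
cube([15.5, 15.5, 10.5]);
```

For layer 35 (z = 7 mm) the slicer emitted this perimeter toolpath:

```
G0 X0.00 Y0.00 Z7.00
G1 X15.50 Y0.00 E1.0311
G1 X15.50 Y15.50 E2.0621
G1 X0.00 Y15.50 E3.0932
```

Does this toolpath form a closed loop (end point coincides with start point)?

no

Start point (G0): (0.00, 0.00). End point (last G1): the path does not return to the start — open.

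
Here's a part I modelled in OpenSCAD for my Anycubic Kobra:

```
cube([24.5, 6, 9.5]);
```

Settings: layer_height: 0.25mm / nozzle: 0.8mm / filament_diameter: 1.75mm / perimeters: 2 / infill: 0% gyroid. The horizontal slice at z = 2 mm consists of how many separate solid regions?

1

At z = 2 mm: the cube (footprint 24.5×6) is included at this height. The result has 1 disconnected region.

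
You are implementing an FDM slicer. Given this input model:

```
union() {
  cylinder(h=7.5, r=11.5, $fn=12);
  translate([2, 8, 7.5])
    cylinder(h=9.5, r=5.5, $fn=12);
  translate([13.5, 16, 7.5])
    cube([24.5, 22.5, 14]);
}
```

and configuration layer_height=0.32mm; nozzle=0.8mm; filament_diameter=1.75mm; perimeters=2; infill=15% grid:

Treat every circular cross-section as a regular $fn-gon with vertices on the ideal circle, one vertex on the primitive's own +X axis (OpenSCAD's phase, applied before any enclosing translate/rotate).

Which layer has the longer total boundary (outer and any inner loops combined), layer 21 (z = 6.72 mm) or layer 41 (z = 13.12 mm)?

layer 41 (z = 13.12 mm)

Layer 21 (z = 6.72): the r=11.5 cylinder gives a regular 12-gon of circumradius 11.5 (constant along its height) (perimeter = 2·12·11.500·sin(180°/12) = 71.43 mm); the cylinder at (2, 8) is not intersected at this z (z outside [7.5, 17]); the cube at (13.5, 16) does not reach this height (z outside [7.5, 21.5]); Taking the union: only the r=11.5 cylinder is present, so the union is just that shape — boundary = 71.43 mm. So its perimeter = 71.43 mm. Layer 41 (z = 13.12): the cylinder does not reach this height (z outside [0, 7.5]); the r=5.5 cylinder at (2, 8) gives a regular 12-gon of circumradius 5.5 (constant along its height) (perimeter = 2·12·5.500·sin(180°/12) = 34.16 mm); the cube at (13.5, 16) (footprint 24.5×22.5) is included at this height (perimeter 94.00 mm); Taking the union: the 2 present regions are separate (no shared area or edge), so areas and boundary lengths simply add and each stays a separate island — boundary = 128.16 mm. So its perimeter = 128.16 mm. Layer 41 is larger (128.16 vs 71.43 mm).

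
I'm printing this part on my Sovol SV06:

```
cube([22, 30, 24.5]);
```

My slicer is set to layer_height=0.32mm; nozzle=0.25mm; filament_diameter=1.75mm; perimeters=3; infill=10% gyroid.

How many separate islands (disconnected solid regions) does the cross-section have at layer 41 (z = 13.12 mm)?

At z = 13.12 mm: the 22×30 cube contributes its full rectangle. Overall, the cross-section is a single solid region. Island count = 1.

1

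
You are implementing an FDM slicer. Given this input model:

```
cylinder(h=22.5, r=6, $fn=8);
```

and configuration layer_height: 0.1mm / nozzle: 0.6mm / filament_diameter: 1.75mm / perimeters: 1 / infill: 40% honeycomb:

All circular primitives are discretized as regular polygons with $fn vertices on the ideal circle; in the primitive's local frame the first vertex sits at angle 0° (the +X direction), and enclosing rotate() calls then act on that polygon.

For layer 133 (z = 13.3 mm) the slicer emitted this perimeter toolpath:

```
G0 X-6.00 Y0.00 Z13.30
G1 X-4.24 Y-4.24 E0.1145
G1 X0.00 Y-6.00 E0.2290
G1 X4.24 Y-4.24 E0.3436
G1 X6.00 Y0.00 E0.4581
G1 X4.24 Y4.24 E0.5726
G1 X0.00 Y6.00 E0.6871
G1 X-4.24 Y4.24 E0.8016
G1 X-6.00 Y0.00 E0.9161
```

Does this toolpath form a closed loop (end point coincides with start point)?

Start point (G0): (-6.00, 0.00). End point (last G1): the path returns to the start — closed.

yes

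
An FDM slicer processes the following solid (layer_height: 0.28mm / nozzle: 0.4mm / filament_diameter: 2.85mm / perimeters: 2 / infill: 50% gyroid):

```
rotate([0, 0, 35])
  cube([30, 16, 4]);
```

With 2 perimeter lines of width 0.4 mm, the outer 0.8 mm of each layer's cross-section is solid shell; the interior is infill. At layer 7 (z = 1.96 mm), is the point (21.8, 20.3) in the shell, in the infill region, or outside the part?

shell

At z = 1.96 mm: the cube is present — its section is the full 30×16 rectangle; (whole slice rotated 35° about Z — lengths, areas and connectivity unchanged). Overall, the cross-section is a single solid region. Undo the 35° rotation: the query point maps to (29.501, 4.125) in the un-rotated model frame. The nearest boundary edge runs (30.00, 0.00)→(30.00, 16.00); distance from the point to it = 0.50 mm. The point is inside the cross-section, 0.50 mm from the nearest boundary — within the 0.8 mm shell band (2 × 0.4).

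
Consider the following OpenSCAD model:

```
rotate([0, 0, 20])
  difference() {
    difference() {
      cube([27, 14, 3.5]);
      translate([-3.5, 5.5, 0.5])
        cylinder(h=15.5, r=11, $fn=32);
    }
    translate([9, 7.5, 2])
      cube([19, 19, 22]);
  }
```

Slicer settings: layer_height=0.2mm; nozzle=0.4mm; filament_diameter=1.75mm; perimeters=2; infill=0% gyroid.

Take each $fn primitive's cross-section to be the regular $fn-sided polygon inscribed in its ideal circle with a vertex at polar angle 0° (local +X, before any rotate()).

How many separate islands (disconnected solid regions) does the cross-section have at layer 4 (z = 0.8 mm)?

1

At z = 0.8 mm: the cube is present — its section is the full 27×14 rectangle; the cylinder at (-3.5, 5.5): section is a regular 32-gon, circumradius r=11; Taking the first minus the rest: starting from the 27×14 cube, the r=11 cylinder at (-3.5, 5.5) partially overlaps it — only the 91.42 mm² overlap (of its 377.69 mm²) is removed, clipping the outline — 1 connected region; the cube at (9, 7.5) does not reach this height (z outside [2, 24]); After the difference (first − rest): none of the subtracted shapes is present at this height, so that combined region is unchanged — 1 connected region; (rotated 20° about Z; rotation is an isometry so areas/perimeters/island counts are preserved). Overall, the cross-section is a single solid region. Island count = 1.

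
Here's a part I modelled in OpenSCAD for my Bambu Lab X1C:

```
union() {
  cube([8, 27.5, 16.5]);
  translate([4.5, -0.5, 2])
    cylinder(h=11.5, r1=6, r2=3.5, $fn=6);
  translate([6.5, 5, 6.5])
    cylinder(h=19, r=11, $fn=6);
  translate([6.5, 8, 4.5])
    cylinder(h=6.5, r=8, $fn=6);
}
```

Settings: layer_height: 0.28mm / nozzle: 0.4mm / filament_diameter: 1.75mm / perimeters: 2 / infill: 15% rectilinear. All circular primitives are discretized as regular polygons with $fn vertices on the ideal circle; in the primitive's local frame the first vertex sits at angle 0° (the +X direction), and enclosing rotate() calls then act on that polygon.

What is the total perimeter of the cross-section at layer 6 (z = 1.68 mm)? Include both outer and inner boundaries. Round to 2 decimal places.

71.00 mm

At z = 1.68 mm: the 8×27.5 cube contributes its full rectangle (perimeter 71.00 mm); the cone at (4.5, -0.5) is absent (z outside [2, 13.5]); the cylinder at (6.5, 5) does not reach this height (z outside [6.5, 25.5]); the cylinder at (6.5, 8) is not intersected at this z (z outside [4.5, 11]); Merging all regions: only the 8×27.5 cube is present, so the union is just that shape — boundary = 71.00 mm. Overall, the cross-section is a single solid region. Total boundary length (outer) = 71.00 mm.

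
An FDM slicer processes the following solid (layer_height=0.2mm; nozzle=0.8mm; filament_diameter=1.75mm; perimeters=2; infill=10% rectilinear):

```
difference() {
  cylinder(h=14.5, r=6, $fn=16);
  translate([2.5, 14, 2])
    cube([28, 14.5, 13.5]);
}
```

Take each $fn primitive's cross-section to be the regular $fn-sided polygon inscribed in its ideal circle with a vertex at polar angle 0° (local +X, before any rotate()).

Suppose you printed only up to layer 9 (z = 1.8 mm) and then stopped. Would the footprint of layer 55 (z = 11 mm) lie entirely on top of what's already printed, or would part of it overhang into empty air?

Compare the two slices. At z = 1.8: the r=6 cylinder contributes a regular 16-gon of circumradius 6 (area = (16/2)·6.000²·sin(360°/16) = 110.21 mm²); the cube at (2.5, 14) does not reach this height (z outside [2, 15.5]); Subtracting the remaining from the first: none of the subtracted shapes is present at this height, so the r=6 cylinder is unchanged — area = 110.21 mm². At z = 11: the r=6 cylinder gives a regular 16-gon of circumradius 6 (constant along its height) (area = (16/2)·6.000²·sin(360°/16) = 110.21 mm²); the cube at (2.5, 14) is present — its section is the full 28×14.5 rectangle (area 406.00 mm²); Subtracting the remaining from the first: starting from the r=6 cylinder (110.21 mm²), the 28×14.5 cube at (2.5, 14) misses the remaining region (no effect) — area = 110.21 mm². Checking containment: the cross-section at z = 11 is a subset of the cross-section at z = 1.8.

entirely on top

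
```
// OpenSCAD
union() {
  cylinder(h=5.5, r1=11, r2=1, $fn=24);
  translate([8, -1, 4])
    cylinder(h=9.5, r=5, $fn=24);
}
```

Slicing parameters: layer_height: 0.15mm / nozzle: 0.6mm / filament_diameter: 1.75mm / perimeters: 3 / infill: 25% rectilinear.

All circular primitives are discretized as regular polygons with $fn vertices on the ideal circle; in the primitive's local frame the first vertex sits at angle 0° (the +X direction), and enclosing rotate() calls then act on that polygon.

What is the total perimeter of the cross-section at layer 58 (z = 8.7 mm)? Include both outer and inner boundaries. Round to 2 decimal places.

At z = 8.7 mm: the cone is absent (z outside [0, 5.5]); the r=5 cylinder at (8, -1) gives a regular 24-gon of circumradius 5 (constant along its height) (perimeter = 2·24·5.000·sin(180°/24) = 31.33 mm); Taking the union: only the r=5 cylinder at (8, -1) is present, so the union is just that shape — boundary = 31.33 mm. Overall, the cross-section is a single solid region. Total boundary length (outer) = 31.33 mm.

31.33 mm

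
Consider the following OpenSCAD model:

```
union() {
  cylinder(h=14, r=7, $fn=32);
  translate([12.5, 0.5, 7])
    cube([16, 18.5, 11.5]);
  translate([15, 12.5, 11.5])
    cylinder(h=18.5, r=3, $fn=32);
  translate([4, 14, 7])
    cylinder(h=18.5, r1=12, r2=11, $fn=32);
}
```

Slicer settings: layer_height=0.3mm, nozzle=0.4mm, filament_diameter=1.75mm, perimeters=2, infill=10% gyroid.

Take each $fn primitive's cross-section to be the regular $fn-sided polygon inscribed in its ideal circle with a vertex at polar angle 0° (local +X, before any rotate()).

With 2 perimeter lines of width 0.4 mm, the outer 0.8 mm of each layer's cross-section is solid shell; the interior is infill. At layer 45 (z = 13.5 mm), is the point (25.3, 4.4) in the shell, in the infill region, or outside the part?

At z = 13.5 mm: the r=7 cylinder contributes a regular 32-gon of circumradius 7; the cube at (12.5, 0.5) (footprint 16×18.5) is included at this height; the r=3 cylinder at (15, 12.5) gives a regular 32-gon of circumradius 3 (constant along its height); the cone at (4, 14) contributes a regular 32-gon of circumradius 11.649 (interpolated between r1=12 and r2=11 at t=0.351); Taking the union: the regions partially overlap (shared area 89.14 mm²), so overlapping operands fuse into one piece — 1 connected region. Overall, the cross-section is a single solid region. The nearest boundary edge runs (28.50, 19.00)→(28.50, 0.50); distance from the point to it = 3.20 mm. The point is inside the cross-section and 3.20 mm from the nearest boundary — more than the 0.8 mm shell width (2 × 0.4), so it's in the infill interior.

infill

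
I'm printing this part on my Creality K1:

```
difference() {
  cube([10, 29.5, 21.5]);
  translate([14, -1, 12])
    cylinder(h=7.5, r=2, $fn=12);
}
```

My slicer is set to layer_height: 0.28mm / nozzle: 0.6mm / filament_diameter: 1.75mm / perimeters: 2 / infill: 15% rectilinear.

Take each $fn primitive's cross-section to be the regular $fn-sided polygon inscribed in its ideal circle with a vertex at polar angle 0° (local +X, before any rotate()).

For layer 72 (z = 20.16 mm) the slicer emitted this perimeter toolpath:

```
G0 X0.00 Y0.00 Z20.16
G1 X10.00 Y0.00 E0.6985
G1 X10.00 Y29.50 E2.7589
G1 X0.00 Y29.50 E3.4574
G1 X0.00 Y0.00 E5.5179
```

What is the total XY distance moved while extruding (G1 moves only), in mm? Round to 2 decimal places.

Sum the Euclidean lengths of each G1 segment: total = 79.00 mm.

79.00 mm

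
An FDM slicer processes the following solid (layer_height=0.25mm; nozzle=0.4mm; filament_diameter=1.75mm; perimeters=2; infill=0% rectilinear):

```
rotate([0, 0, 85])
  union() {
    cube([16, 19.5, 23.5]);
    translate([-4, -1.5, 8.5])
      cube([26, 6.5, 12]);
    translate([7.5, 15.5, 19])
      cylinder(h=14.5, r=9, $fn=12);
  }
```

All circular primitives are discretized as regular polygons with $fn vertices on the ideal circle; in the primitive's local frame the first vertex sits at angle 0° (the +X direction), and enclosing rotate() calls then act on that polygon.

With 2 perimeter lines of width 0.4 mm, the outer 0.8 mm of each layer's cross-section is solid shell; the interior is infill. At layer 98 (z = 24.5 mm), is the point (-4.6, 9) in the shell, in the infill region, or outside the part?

outside

At z = 24.5 mm: the cube does not reach this height (z outside [0, 23.5]); the cube at (-4, -1.5) is absent (z outside [8.5, 20.5]); the r=9 cylinder at (7.5, 15.5) contributes a regular 12-gon of circumradius 9; Taking the union: only the r=9 cylinder at (7.5, 15.5) is present, so the union is just that shape — 1 connected region; (rotated 85° about Z; rotation is an isometry so areas/perimeters/island counts are preserved). Overall, the cross-section is a single solid region. Undo the 85° rotation: the query point maps to (8.565, 5.367) in the un-rotated model frame. The nearest boundary edge runs (7.50, 6.50)→(12.00, 7.71); distance from the point to it = 1.37 mm. The point is not inside any of the regions above, so it lies outside the cross-section (1.37 mm from the nearest boundary).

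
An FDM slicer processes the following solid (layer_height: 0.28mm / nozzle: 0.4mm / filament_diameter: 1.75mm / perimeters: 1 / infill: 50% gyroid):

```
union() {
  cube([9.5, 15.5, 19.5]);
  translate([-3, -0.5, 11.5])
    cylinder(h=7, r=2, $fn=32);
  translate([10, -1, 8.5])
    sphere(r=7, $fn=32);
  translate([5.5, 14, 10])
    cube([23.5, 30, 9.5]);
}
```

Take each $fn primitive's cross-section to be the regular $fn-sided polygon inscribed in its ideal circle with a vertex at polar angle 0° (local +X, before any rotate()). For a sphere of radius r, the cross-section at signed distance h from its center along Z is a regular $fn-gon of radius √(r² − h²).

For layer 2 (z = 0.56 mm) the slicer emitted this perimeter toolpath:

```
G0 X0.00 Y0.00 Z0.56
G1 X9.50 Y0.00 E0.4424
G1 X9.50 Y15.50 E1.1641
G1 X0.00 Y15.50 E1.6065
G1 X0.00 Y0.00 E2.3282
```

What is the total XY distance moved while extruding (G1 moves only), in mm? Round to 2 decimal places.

Sum the Euclidean lengths of each G1 segment: total = 50.00 mm.

50.00 mm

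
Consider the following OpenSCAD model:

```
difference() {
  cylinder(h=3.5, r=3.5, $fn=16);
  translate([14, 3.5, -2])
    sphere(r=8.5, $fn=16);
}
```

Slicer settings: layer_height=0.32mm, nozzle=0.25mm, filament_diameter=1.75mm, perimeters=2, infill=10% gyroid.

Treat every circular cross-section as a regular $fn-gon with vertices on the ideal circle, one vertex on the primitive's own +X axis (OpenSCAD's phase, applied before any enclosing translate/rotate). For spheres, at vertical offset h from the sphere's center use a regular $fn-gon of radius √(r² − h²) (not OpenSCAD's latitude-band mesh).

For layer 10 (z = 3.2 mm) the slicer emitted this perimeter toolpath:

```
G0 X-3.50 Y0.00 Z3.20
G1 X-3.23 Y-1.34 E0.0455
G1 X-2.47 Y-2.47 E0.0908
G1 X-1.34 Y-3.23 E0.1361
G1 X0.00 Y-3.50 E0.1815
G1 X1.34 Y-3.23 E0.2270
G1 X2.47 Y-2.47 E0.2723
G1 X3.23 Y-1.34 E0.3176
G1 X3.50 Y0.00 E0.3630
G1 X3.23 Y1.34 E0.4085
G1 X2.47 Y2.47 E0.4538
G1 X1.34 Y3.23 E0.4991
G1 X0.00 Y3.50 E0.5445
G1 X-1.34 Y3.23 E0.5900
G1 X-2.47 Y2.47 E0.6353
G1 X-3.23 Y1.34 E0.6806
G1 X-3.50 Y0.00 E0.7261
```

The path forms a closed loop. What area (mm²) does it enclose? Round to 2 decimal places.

37.43 mm²

Apply the shoelace formula to the sequence of (X, Y) vertices; enclosed area = 37.43 mm².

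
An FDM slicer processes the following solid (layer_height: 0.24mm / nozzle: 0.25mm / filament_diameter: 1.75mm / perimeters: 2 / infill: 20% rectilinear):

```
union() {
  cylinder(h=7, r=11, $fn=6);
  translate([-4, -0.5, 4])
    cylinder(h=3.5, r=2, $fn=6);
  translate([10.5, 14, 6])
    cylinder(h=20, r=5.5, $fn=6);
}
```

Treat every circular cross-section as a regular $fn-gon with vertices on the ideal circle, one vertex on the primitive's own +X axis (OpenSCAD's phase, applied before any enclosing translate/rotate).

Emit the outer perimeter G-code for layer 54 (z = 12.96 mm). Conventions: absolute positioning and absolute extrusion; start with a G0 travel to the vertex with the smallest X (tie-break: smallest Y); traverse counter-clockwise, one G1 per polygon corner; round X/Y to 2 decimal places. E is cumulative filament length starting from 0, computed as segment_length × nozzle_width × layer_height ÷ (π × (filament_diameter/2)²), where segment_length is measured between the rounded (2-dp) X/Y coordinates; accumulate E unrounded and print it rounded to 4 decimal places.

G0 X5.00 Y14.00 Z12.96
G1 X7.75 Y9.24 E0.1371
G1 X13.25 Y9.24 E0.2743
G1 X16.00 Y14.00 E0.4115
G1 X13.25 Y18.76 E0.5486
G1 X7.75 Y18.76 E0.6858
G1 X5.00 Y14.00 E0.8229

At z = 12.96 mm: the cylinder does not reach this height (z outside [0, 7]); the cylinder at (-4, -0.5) is absent (z outside [4, 7.5]); the cylinder at (10.5, 14): section is a regular 6-gon, circumradius r=5.5; Taking the union: only the r=5.5 cylinder at (10.5, 14) is present, so the union is just that shape — 1 connected region. The outline is a single polygon with 6 vertices. Extrusion per mm of travel: 0.25 × 0.24 / (π × 0.875²) = 0.024945. Accumulating E over each segment gives final E = 0.8229.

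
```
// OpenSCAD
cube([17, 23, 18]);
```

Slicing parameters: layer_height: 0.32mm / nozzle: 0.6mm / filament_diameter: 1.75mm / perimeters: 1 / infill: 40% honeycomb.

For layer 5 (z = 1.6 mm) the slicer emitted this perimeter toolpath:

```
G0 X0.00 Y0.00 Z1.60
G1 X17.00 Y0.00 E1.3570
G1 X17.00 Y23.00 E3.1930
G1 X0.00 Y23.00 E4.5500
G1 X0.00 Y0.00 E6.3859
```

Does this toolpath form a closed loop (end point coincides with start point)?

yes

Start point (G0): (0.00, 0.00). End point (last G1): the path returns to the start — closed.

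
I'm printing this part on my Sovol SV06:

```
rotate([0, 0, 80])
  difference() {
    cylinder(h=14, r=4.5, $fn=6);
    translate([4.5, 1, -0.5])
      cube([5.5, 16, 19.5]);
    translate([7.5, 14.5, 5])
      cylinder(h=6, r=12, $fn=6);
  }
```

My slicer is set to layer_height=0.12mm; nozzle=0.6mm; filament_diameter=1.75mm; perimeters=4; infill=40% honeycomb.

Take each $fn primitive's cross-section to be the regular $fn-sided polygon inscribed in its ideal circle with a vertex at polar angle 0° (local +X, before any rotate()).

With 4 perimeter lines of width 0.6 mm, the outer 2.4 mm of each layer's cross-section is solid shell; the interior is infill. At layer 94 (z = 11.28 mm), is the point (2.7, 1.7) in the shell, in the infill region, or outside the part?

shell

At z = 11.28 mm: the r=4.5 cylinder contributes a regular 6-gon of circumradius 4.5; the cube at (4.5, 1) is present — its section is the full 5.5×16 rectangle; the cylinder at (7.5, 14.5) is absent (z outside [5, 11]); Subtracting the remaining from the first: starting from the r=4.5 cylinder, the 5.5×16 cube at (4.5, 1) misses the remaining region (no effect) — 1 connected region; (whole slice rotated 80° about Z — lengths, areas and connectivity unchanged). Overall, the cross-section is a single solid region. Undo the 80° rotation: the query point maps to (2.143, -2.364) in the un-rotated model frame. The nearest boundary edge runs (4.50, 0.00)→(2.25, -3.90); distance from the point to it = 0.86 mm. The point is inside the cross-section, 0.86 mm from the nearest boundary — within the 2.4 mm shell band (4 × 0.6).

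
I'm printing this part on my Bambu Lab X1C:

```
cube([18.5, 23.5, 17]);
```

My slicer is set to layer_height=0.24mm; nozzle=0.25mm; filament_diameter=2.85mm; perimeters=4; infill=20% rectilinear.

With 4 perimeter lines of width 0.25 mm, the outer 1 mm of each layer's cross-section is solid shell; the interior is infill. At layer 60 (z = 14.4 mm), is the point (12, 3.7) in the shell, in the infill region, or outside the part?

At z = 14.4 mm: the 18.5×23.5 cube contributes its full rectangle. Overall, the cross-section is a single solid region. The nearest boundary edge runs (0.00, 0.00)→(18.50, 0.00); distance from the point to it = 3.70 mm. The point is inside the cross-section and 3.70 mm from the nearest boundary — more than the 1 mm shell width (4 × 0.25), so it's in the infill interior.

infill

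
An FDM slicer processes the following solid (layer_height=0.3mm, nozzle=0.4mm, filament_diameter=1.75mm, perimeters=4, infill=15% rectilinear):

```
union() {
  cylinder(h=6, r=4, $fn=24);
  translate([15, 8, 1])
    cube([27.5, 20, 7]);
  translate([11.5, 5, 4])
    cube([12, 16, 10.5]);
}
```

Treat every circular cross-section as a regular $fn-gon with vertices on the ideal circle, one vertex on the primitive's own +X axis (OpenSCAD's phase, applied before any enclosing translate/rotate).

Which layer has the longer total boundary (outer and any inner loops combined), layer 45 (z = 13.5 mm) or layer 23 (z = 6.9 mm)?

layer 23 (z = 6.9 mm)

Layer 45 (z = 13.5): the cylinder is absent (z outside [0, 6]); the cube at (15, 8) is not intersected at this z (z outside [1, 8]); the 12×16 cube at (11.5, 5) contributes its full rectangle (perimeter 56.00 mm); Merging all regions: only the 12×16 cube at (11.5, 5) is present, so the union is just that shape — boundary = 56.00 mm. So its perimeter = 56.00 mm. Layer 23 (z = 6.9): the cylinder is absent (z outside [0, 6]); the cube at (15, 8) (footprint 27.5×20) is included at this height (perimeter 95.00 mm); the cube at (11.5, 5) (footprint 12×16) is included at this height (perimeter 56.00 mm); Taking the union: the regions partially overlap (shared area 110.50 mm²), so the edge portions inside another operand are dropped and the merged outline is re-measured after clipping — boundary = 108.00 mm. So its perimeter = 108.00 mm. Layer 23 is larger (108.00 vs 56.00 mm).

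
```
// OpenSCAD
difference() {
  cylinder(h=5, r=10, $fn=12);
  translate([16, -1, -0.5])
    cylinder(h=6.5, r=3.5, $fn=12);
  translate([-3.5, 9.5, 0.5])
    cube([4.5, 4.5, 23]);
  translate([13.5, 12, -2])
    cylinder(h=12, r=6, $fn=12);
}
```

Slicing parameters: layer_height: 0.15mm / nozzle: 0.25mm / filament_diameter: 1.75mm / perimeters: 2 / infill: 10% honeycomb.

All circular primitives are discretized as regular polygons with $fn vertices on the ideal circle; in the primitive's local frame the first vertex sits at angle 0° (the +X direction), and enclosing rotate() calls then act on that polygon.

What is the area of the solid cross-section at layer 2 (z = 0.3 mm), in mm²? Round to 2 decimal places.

300.00 mm²

At z = 0.3 mm: the r=10 cylinder gives a regular 12-gon of circumradius 10 (constant along its height) (area = (12/2)·10.000²·sin(360°/12) = 300.00 mm²); the r=3.5 cylinder at (16, -1) contributes a regular 12-gon of circumradius 3.5 (area = (12/2)·3.500²·sin(360°/12) = 36.75 mm²); the cube at (-3.5, 9.5) is absent (z outside [0.5, 23.5]); the r=6 cylinder at (13.5, 12) gives a regular 12-gon of circumradius 6 (constant along its height) (area = (12/2)·6.000²·sin(360°/12) = 108.00 mm²); After the difference (first − rest): starting from the r=10 cylinder (300.00 mm²), the r=3.5 cylinder at (16, -1) misses the remaining region (no effect); the r=6 cylinder at (13.5, 12) misses the remaining region (no effect) — area = 300.00 mm². Overall, the cross-section is a single solid region. Net area = 300.00 mm².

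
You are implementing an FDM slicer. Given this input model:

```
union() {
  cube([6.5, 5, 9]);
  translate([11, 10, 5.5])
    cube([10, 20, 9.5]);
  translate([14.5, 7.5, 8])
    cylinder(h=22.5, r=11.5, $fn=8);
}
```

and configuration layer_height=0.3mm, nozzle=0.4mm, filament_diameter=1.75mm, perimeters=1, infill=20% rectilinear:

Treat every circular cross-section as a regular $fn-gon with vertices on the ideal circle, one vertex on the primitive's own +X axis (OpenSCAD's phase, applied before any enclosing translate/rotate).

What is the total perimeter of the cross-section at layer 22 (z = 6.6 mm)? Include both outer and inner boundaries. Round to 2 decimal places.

At z = 6.6 mm: the cube (footprint 6.5×5) is included at this height (perimeter 23.00 mm); the cube at (11, 10) (footprint 10×20) is included at this height (perimeter 60.00 mm); the cylinder at (14.5, 7.5) does not reach this height (z outside [8, 30.5]); Merging all regions: the 2 present regions are separate (no shared area or edge), so areas and boundary lengths simply add and each stays a separate island — boundary = 83.00 mm. Overall, the cross-section has 2 separate islands. Total boundary length (outer) = 83.00 mm.

83.00 mm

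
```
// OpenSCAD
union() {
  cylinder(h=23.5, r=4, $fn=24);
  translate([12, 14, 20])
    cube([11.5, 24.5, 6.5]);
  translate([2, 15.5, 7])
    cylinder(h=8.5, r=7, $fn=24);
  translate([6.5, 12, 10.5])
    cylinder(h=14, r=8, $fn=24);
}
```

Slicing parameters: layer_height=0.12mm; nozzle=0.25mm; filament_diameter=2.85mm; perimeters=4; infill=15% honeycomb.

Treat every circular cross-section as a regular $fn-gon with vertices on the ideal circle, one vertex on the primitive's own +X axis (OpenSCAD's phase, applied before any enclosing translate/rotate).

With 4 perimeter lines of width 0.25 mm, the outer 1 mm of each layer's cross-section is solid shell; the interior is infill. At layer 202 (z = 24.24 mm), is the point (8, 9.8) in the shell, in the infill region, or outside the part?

infill

At z = 24.24 mm: the cylinder is not intersected at this z (z outside [0, 23.5]); the 11.5×24.5 cube at (12, 14) contributes its full rectangle; the cylinder at (2, 15.5) is not intersected at this z (z outside [7, 15.5]); the cylinder at (6.5, 12): section is a regular 24-gon, circumradius r=8; Combining (union): the regions partially overlap (shared area 5.01 mm²), so overlapping operands fuse into one piece — 1 connected region. Overall, the cross-section is a single solid region. The nearest boundary edge runs (12.16, 6.34)→(10.50, 5.07); distance from the point to it = 5.27 mm. The point is inside the cross-section and 5.27 mm from the nearest boundary — more than the 1 mm shell width (4 × 0.25), so it's in the infill interior.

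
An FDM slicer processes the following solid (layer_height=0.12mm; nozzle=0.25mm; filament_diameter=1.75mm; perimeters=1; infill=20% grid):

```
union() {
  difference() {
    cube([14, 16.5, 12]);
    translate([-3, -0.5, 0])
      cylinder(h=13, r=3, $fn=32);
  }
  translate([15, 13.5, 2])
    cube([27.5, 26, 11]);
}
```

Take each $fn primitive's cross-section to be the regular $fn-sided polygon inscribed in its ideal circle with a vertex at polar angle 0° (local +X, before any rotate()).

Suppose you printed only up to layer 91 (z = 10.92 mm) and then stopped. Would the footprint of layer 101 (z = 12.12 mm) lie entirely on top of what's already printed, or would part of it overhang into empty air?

Compare the two slices. At z = 10.92: the 14×16.5 cube contributes its full rectangle (area 231.00 mm²); the r=3 cylinder at (-3, -0.5) gives a regular 32-gon of circumradius 3 (constant along its height) (area = (32/2)·3.000²·sin(360°/32) = 28.09 mm²); After the difference (first − rest): starting from the 14×16.5 cube (231.00 mm²), the r=3 cylinder at (-3, -0.5) misses the remaining region (no effect) — area = 231.00 mm²; the 27.5×26 cube at (15, 13.5) contributes its full rectangle (area 715.00 mm²); Combining (union): the 2 present regions are separate (no shared area or edge), so areas and boundary lengths simply add and each stays a separate island — area = 946.00 mm². At z = 12.12: the cube is not intersected at this z (z outside [0, 12]); the r=3 cylinder at (-3, -0.5) gives a regular 32-gon of circumradius 3 (constant along its height) (area = (32/2)·3.000²·sin(360°/32) = 28.09 mm²); Subtracting the remaining from the first: the first operand is absent here, so nothing remains; the cube at (15, 13.5) is present — its section is the full 27.5×26 rectangle (area 715.00 mm²); Taking the union: only the 27.5×26 cube at (15, 13.5) is present, so the union is just that shape — area = 715.00 mm². Checking containment: the cross-section at z = 12.12 is a subset of the cross-section at z = 10.92.

entirely on top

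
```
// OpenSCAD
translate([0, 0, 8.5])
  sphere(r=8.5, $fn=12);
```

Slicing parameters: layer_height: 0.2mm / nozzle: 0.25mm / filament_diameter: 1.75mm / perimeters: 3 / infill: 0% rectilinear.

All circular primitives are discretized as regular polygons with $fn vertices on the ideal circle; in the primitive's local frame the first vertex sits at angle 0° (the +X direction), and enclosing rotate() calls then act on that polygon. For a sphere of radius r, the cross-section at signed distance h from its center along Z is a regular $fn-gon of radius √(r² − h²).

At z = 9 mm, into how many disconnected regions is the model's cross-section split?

At z = 9 mm: the sphere: section is a regular 12-gon, circumradius = √(r²−h²) = √(8.5²−0.5²) = 8.485. The result has 1 disconnected region.

1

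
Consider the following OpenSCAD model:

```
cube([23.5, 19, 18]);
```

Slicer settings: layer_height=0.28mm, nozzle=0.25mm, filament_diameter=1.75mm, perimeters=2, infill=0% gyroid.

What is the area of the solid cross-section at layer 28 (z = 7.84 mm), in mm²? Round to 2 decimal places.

At z = 7.84 mm: the cube is present — its section is the full 23.5×19 rectangle (area 446.50 mm²). Overall, the cross-section is a single solid region. Net area = 446.50 mm².

446.50 mm²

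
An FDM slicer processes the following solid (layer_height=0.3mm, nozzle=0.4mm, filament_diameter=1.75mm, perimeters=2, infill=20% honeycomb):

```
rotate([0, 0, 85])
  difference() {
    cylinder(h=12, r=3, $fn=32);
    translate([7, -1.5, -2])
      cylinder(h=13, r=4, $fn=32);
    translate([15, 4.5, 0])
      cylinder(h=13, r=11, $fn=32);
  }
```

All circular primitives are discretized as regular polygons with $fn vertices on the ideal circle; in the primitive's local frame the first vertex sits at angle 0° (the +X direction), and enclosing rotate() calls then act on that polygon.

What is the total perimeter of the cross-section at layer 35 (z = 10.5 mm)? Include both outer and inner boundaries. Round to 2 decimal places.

At z = 10.5 mm: the r=3 cylinder gives a regular 32-gon of circumradius 3 (constant along its height) (perimeter = 2·32·3.000·sin(180°/32) = 18.82 mm); the cylinder at (7, -1.5): section is a regular 32-gon, circumradius r=4 (perimeter = 2·32·4.000·sin(180°/32) = 25.09 mm); the cylinder at (15, 4.5): section is a regular 32-gon, circumradius r=11 (perimeter = 2·32·11.000·sin(180°/32) = 69.00 mm); After the difference (first − rest): starting from the r=3 cylinder, the r=4 cylinder at (7, -1.5) misses the remaining region (no effect); the r=11 cylinder at (15, 4.5) misses the remaining region (no effect) — boundary = 18.82 mm; (rotated 85° about Z; rotation is an isometry so areas/perimeters/island counts are preserved). Overall, the cross-section is a single solid region. Total boundary length (outer) = 18.82 mm.

18.82 mm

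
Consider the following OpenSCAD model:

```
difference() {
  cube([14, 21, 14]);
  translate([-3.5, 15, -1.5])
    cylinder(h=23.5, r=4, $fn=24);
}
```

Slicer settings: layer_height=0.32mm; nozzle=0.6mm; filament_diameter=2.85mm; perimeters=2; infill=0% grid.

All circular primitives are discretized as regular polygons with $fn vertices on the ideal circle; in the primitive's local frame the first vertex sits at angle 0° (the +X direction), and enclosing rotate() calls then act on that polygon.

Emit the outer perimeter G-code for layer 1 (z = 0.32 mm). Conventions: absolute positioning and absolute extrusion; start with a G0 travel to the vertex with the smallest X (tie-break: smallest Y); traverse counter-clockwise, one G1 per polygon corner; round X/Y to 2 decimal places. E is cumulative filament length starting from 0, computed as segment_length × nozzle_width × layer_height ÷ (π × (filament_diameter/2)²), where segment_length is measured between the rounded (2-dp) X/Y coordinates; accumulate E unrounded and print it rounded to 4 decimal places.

G0 X0.00 Y0.00 Z0.32
G1 X14.00 Y0.00 E0.4214
G1 X14.00 Y21.00 E1.0534
G1 X0.00 Y21.00 E1.4747
G1 X0.00 Y16.91 E1.5978
G1 X0.36 Y16.04 E1.6262
G1 X0.50 Y15.00 E1.6578
G1 X0.36 Y13.96 E1.6893
G1 X0.00 Y13.09 E1.7177
G1 X0.00 Y0.00 E2.1117

At z = 0.32 mm: the cube is present — its section is the full 14×21 rectangle; the r=4 cylinder at (-3.5, 15) gives a regular 24-gon of circumradius 4 (constant along its height); After the difference (first − rest): starting from the 14×21 cube, the r=4 cylinder at (-3.5, 15) partially overlaps it — only the 1.21 mm² overlap (of its 49.69 mm²) is removed, clipping the outline — 1 connected region. The outline is a single polygon with 9 vertices. Extrusion per mm of travel: 0.6 × 0.32 / (π × 1.425²) = 0.030097. Accumulating E over each segment gives final E = 2.1117.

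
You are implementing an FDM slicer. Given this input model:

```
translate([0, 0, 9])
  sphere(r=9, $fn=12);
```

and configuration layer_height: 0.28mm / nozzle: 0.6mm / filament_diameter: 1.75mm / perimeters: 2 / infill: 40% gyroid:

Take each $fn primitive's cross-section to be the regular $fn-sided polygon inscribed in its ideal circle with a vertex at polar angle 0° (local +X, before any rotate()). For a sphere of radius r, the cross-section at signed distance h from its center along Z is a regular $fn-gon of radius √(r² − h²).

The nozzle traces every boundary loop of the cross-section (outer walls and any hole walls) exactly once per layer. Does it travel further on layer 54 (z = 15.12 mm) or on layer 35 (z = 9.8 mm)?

layer 35 (z = 9.8 mm)

Layer 54 (z = 15.12): the sphere: section is a regular 12-gon, circumradius = √(r²−h²) = √(9²−6.12²) = 6.599 (perimeter = 2·12·6.599·sin(180°/12) = 40.99 mm). So its perimeter = 40.99 mm. Layer 35 (z = 9.8): the r=9 sphere slices to a regular 12-gon of circumradius 8.964 (√(r²−h²) with h=0.8 from center) (perimeter = 2·12·8.964·sin(180°/12) = 55.68 mm). So its perimeter = 55.68 mm. Layer 35 is larger (55.68 vs 40.99 mm).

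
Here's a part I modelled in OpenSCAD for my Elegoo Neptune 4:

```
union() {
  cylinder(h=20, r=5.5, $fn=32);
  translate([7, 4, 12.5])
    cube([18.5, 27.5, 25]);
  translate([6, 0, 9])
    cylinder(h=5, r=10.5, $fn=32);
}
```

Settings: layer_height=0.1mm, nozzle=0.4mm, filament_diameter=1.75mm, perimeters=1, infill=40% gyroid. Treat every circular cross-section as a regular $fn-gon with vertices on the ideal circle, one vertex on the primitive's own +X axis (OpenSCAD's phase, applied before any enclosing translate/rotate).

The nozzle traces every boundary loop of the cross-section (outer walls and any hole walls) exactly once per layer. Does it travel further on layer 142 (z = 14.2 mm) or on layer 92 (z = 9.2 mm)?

layer 142 (z = 14.2 mm)

Layer 142 (z = 14.2): the r=5.5 cylinder gives a regular 32-gon of circumradius 5.5 (constant along its height) (perimeter = 2·32·5.500·sin(180°/32) = 34.50 mm); the cube at (7, 4) (footprint 18.5×27.5) is included at this height (perimeter 92.00 mm); the cylinder at (6, 0) is absent (z outside [9, 14]); Combining (union): the 2 present regions are separate (no shared area or edge), so areas and boundary lengths simply add and each stays a separate island — boundary = 126.50 mm. So its perimeter = 126.50 mm. Layer 92 (z = 9.2): the r=5.5 cylinder contributes a regular 32-gon of circumradius 5.5 (perimeter = 2·32·5.500·sin(180°/32) = 34.50 mm); the cube at (7, 4) is not intersected at this z (z outside [12.5, 37.5]); the r=10.5 cylinder at (6, 0) gives a regular 32-gon of circumradius 10.5 (constant along its height) (perimeter = 2·32·10.500·sin(180°/32) = 65.87 mm); Taking the union: the regions partially overlap (shared area 88.49 mm²), so the edge portions inside another operand are dropped and the merged outline is re-measured after clipping — boundary = 66.71 mm. So its perimeter = 66.71 mm. Layer 142 is larger (126.50 vs 66.71 mm).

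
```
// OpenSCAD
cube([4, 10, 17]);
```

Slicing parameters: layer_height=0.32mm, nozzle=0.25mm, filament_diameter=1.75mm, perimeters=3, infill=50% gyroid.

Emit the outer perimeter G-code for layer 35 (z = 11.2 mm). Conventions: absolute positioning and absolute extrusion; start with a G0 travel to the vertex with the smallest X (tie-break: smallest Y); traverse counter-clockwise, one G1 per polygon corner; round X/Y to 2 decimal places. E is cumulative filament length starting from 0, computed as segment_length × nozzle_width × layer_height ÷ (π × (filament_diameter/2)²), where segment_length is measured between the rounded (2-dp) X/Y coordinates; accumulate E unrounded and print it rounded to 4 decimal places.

G0 X0.00 Y0.00 Z11.20
G1 X4.00 Y0.00 E0.1330
G1 X4.00 Y10.00 E0.4656
G1 X0.00 Y10.00 E0.5987
G1 X0.00 Y0.00 E0.9313

At z = 11.2 mm: the cube (footprint 4×10) is included at this height. The outline is a single polygon with 4 vertices. Extrusion per mm of travel: 0.25 × 0.32 / (π × 0.875²) = 0.033260. Accumulating E over each segment gives final E = 0.9313.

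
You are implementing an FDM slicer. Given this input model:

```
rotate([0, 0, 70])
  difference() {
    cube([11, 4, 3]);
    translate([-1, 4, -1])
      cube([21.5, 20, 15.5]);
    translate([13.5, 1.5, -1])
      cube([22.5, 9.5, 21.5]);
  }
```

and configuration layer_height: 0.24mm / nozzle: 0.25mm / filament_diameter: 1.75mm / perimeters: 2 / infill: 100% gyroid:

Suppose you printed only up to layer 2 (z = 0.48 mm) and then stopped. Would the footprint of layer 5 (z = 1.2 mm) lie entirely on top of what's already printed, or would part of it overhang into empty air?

Compare the two slices. At z = 0.48: the cube (footprint 11×4) is included at this height (area 44.00 mm²); the 21.5×20 cube at (-1, 4) contributes its full rectangle (area 430.00 mm²); the cube at (13.5, 1.5) is present — its section is the full 22.5×9.5 rectangle (area 213.75 mm²); Taking the first minus the rest: starting from the 11×4 cube (44.00 mm²), the 21.5×20 cube at (-1, 4) misses the remaining region (no effect); the 22.5×9.5 cube at (13.5, 1.5) misses the remaining region (no effect) — area = 44.00 mm²; (whole slice rotated 70° about Z — lengths, areas and connectivity unchanged). At z = 1.2: the cube is present — its section is the full 11×4 rectangle (area 44.00 mm²); the cube at (-1, 4) is present — its section is the full 21.5×20 rectangle (area 430.00 mm²); the cube at (13.5, 1.5) is present — its section is the full 22.5×9.5 rectangle (area 213.75 mm²); Taking the first minus the rest: starting from the 11×4 cube (44.00 mm²), the 21.5×20 cube at (-1, 4) misses the remaining region (no effect); the 22.5×9.5 cube at (13.5, 1.5) misses the remaining region (no effect) — area = 44.00 mm²; (rotated 70° about Z; rotation is an isometry so areas/perimeters/island counts are preserved). Checking containment: the cross-section at z = 1.2 is a subset of the cross-section at z = 0.48.

entirely on top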